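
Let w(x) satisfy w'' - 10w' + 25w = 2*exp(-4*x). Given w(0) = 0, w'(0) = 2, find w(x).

w = -2*exp(5*x)/81 + 2*exp(-4*x)/81 + 20*x*exp(5*x)/9

Characteristic equation r² - 10r + 25 = 0 has discriminant (-10)² - 4·(25) = 0, so r = 5 is a repeated root.
Hence w_h = (C1 + C2*x)*exp(5*x).
Try w_p = A*exp(-4*x). Substituting into the equation and dividing by exp(-4*x) gives A = 2/81, so w_p = 2*exp(-4*x)/81.
General solution: w = 2*exp(-4*x)/81 + C1*exp(5*x) + C2*x*exp(5*x).
Apply the initial conditions: w(0) = 2/81 + C1 = 0 and w'(0) = -8/81 + C2 + 5*C1 = 2. Solving gives C1 = -2/81, C2 = 20/9.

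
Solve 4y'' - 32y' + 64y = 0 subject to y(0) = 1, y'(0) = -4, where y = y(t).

Divide through by 4: y'' - 8y' + 16y = 0.
Characteristic equation r² - 8r + 16 = 0 has discriminant (-8)² - 4·(16) = 0, so r = 4 is a repeated root.
Hence y_h = (C1 + C2*t)*exp(4*t).
Apply the initial conditions: y(0) = C1 = 1 and y'(0) = C2 + 4*C1 = -4. Solving gives C1 = 1, C2 = -8.

y = -8*t*exp(4*t) + exp(4*t)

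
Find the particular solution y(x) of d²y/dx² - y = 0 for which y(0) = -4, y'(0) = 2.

y = -exp(x) - 3*exp(-x)

Characteristic equation r² - 1 = 0 factors as (r + 1)(r - 1) = 0, so r = -1, 1.
Hence y_h = C1*exp(-x) + C2*exp(x).
Apply the initial conditions: y(0) = C1 + C2 = -4 and y'(0) = C2 - C1 = 2. Solving gives C1 = -3, C2 = -1.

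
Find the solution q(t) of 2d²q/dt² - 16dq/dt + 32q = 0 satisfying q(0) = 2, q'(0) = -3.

q = 2*exp(4*t) - 11*t*exp(4*t)

Divide through by 2: q'' - 8q' + 16q = 0.
Characteristic equation r² - 8r + 16 = 0 has discriminant (-8)² - 4·(16) = 0, so r = 4 is a repeated root.
Hence q_h = (C1 + C2*t)*exp(4*t).
Apply the initial conditions: q(0) = C1 = 2 and q'(0) = C2 + 4*C1 = -3. Solving gives C1 = 2, C2 = -11.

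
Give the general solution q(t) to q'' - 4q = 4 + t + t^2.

Characteristic equation r² - 4 = 0 factors as (r - 2)(r + 2) = 0, so r = 2, -2.
Hence q_h = C1*exp(2*t) + C2*exp(-2*t).
For the particular solution try q_p = A0 + A1*t + A2*t^2. Substituting and matching coefficients of each power of t gives A0 = -9/8, A1 = -1/4, A2 = -1/4, so q_p = -9/8 - t/4 - t^2/4.

q = -9/8 - t/4 - t**2/4 + C1*exp(2*t) + C2*exp(-2*t)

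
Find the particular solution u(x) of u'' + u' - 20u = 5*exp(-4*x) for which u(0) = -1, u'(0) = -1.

Characteristic equation r² + r - 20 = 0 factors as (r + 5)(r - 4) = 0, so r = -5, 4.
Hence u_h = C1*exp(-5*x) + C2*exp(4*x).
Try u_p = A*exp(-4*x). Substituting into the equation and dividing by exp(-4*x) gives A = -5/8, so u_p = -5*exp(-4*x)/8.
General solution: u = -5*exp(-4*x)/8 + C1*exp(-5*x) + C2*exp(4*x).
Apply the initial conditions: u(0) = -5/8 + C1 + C2 = -1 and u'(0) = 5/2 - 5*C1 + 4*C2 = -1. Solving gives C1 = 2/9, C2 = -43/72.

u = -43*exp(4*x)/72 - 5*exp(-4*x)/8 + 2*exp(-5*x)/9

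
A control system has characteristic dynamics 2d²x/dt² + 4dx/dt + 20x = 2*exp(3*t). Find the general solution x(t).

Divide through by 2: x'' + 2x' + 10x = exp(3*t).
Characteristic equation r² + 2r + 10 = 0 has discriminant (2)² - 4·(10) = -36 < 0, so r = -1 ± 3i.
Hence x_h = C1*cos(3*t)*exp(-t) + C2*exp(-t)*sin(3*t).
Try x_p = A*exp(3*t). Substituting into the equation and dividing by exp(3*t) gives A = 1/25, so x_p = exp(3*t)/25.

x = exp(3*t)/25 + C1*cos(3*t)*exp(-t) + C2*exp(-t)*sin(3*t)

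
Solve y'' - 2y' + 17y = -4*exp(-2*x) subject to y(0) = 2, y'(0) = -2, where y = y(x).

y = -4*exp(-2*x)/25 - 28*exp(x)*sin(4*x)/25 + 54*cos(4*x)*exp(x)/25

Characteristic equation r² - 2r + 17 = 0 has discriminant (-2)² - 4·(17) = -64 < 0, so r = 1 ± 4i.
Hence y_h = C1*cos(4*x)*exp(x) + C2*exp(x)*sin(4*x).
Try y_p = A*exp(-2*x). Substituting into the equation and dividing by exp(-2*x) gives A = -4/25, so y_p = -4*exp(-2*x)/25.
General solution: y = -4*exp(-2*x)/25 + C1*cos(4*x)*exp(x) + C2*exp(x)*sin(4*x).
Apply the initial conditions: y(0) = -4/25 + C1 = 2 and y'(0) = 8/25 + C1 + 4*C2 = -2. Solving gives C1 = 54/25, C2 = -28/25.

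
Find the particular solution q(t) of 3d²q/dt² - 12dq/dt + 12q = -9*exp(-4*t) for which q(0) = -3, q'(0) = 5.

q = -35*exp(2*t)/12 - exp(-4*t)/12 + 21*t*exp(2*t)/2

Divide through by 3: q'' - 4q' + 4q = -3*exp(-4*t).
Characteristic equation r² - 4r + 4 = 0 has discriminant (-4)² - 4·(4) = 0, so r = 2 is a repeated root.
Hence q_h = (C1 + C2*t)*exp(2*t).
Try q_p = A*exp(-4*t). Substituting into the equation and dividing by exp(-4*t) gives A = -1/12, so q_p = -exp(-4*t)/12.
General solution: q = -exp(-4*t)/12 + C1*exp(2*t) + C2*t*exp(2*t).
Apply the initial conditions: q(0) = -1/12 + C1 = -3 and q'(0) = 1/3 + C2 + 2*C1 = 5. Solving gives C1 = -35/12, C2 = 21/2.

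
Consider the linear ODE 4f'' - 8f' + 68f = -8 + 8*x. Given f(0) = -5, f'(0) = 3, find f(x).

f = -30/289 + 2*x/17 - 1415*cos(4*x)*exp(x)/289 + 562*exp(x)*sin(4*x)/289

Divide through by 4: f'' - 2f' + 17f = -2 + 2*x.
Characteristic equation r² - 2r + 17 = 0 has discriminant (-2)² - 4·(17) = -64 < 0, so r = 1 ± 4i.
Hence f_h = C1*cos(4*x)*exp(x) + C2*exp(x)*sin(4*x).
For the particular solution try f_p = A0 + A1*x. Substituting and matching coefficients of each power of x gives A0 = -30/289, A1 = 2/17, so f_p = -30/289 + 2*x/17.
General solution: f = -30/289 + 2*x/17 + C1*cos(4*x)*exp(x) + C2*exp(x)*sin(4*x).
Apply the initial conditions: f(0) = -30/289 + C1 = -5 and f'(0) = 2/17 + C1 + 4*C2 = 3. Solving gives C1 = -1415/289, C2 = 562/289.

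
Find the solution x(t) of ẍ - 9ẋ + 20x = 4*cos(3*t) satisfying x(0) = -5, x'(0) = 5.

Characteristic equation r² - 9r + 20 = 0 factors as (r - 4)(r - 5) = 0, so r = 4, 5.
Hence x_h = C1*exp(4*t) + C2*exp(5*t).
Try x_p = A*cos(3*t) + B*sin(3*t). Substituting and equating the coefficients of cos(3t) and sin(3t) gives A = 22/425, B = -54/425, so x_p = -54*sin(3*t)/425 + 22*cos(3*t)/425.
General solution: x = -54*sin(3*t)/425 + 22*cos(3*t)/425 + C1*exp(4*t) + C2*exp(5*t).
Apply the initial conditions: x(0) = 22/425 + C1 + C2 = -5 and x'(0) = -162/425 + 4*C1 + 5*C2 = 5. Solving gives C1 = -766/25, C2 = 435/17.

x = -766*exp(4*t)/25 - 54*sin(3*t)/425 + 22*cos(3*t)/425 + 435*exp(5*t)/17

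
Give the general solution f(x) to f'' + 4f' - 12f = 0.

f = C1*exp(2*x) + C2*exp(-6*x)

Characteristic equation r² + 4r - 12 = 0 factors as (r - 2)(r + 6) = 0, so r = 2, -6.
Hence f_h = C1*exp(2*x) + C2*exp(-6*x).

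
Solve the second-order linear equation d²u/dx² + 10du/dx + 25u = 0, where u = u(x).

u = C1*exp(-5*x) + C2*x*exp(-5*x)

Characteristic equation r² + 10r + 25 = 0 has discriminant (10)² - 4·(25) = 0, so r = -5 is a repeated root.
Hence u_h = (C1 + C2*x)*exp(-5*x).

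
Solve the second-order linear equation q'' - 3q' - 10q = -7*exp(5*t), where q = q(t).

q = C1*exp(-2*t) + C2*exp(5*t) - t*exp(5*t)

Characteristic equation r² - 3r - 10 = 0 factors as (r + 2)(r - 5) = 0, so r = -2, 5.
Hence q_h = C1*exp(-2*t) + C2*exp(5*t).
Since exp(5*t) solves the homogeneous equation (r = 5 is a root of multiplicity 1), multiply the trial by t. Try q_p = A*t*exp(5*t). Substituting into the equation and dividing by exp(5*t) gives A = -1, so q_p = -t*exp(5*t).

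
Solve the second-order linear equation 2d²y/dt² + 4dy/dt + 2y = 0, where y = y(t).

Divide through by 2: y'' + 2y' + y = 0.
Characteristic equation r² + 2r + 1 = 0 has discriminant (2)² - 4·(1) = 0, so r = -1 is a repeated root.
Hence y_h = (C1 + C2*t)*exp(-t).

y = C1*exp(-t) + C2*t*exp(-t)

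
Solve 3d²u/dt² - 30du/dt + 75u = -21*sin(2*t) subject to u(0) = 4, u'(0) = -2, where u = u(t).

u = -147*sin(2*t)/841 - 140*cos(2*t)/841 + 3504*exp(5*t)/841 - 652*t*exp(5*t)/29

Divide through by 3: u'' - 10u' + 25u = -7*sin(2*t).
Characteristic equation r² - 10r + 25 = 0 has discriminant (-10)² - 4·(25) = 0, so r = 5 is a repeated root.
Hence u_h = (C1 + C2*t)*exp(5*t).
Try u_p = A*cos(2*t) + B*sin(2*t). Substituting and equating the coefficients of cos(2t) and sin(2t) gives A = -140/841, B = -147/841, so u_p = -147*sin(2*t)/841 - 140*cos(2*t)/841.
General solution: u = -147*sin(2*t)/841 - 140*cos(2*t)/841 + C1*exp(5*t) + C2*t*exp(5*t).
Apply the initial conditions: u(0) = -140/841 + C1 = 4 and u'(0) = -294/841 + C2 + 5*C1 = -2. Solving gives C1 = 3504/841, C2 = -652/29.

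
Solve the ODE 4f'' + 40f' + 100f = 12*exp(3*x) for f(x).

Divide through by 4: f'' + 10f' + 25f = 3*exp(3*x).
Characteristic equation r² + 10r + 25 = 0 has discriminant (10)² - 4·(25) = 0, so r = -5 is a repeated root.
Hence f_h = (C1 + C2*x)*exp(-5*x).
Try f_p = A*exp(3*x). Substituting into the equation and dividing by exp(3*x) gives A = 3/64, so f_p = 3*exp(3*x)/64.

f = 3*exp(3*x)/64 + C1*exp(-5*x) + C2*x*exp(-5*x)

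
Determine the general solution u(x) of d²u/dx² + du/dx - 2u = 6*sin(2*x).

Characteristic equation r² + r - 2 = 0 factors as (r + 2)(r - 1) = 0, so r = -2, 1.
Hence u_h = C1*exp(-2*x) + C2*exp(x).
Try u_p = A*cos(2*x) + B*sin(2*x). Substituting and equating the coefficients of cos(2x) and sin(2x) gives A = -3/10, B = -9/10, so u_p = -9*sin(2*x)/10 - 3*cos(2*x)/10.

u = -9*sin(2*x)/10 - 3*cos(2*x)/10 + C1*exp(-2*x) + C2*exp(x)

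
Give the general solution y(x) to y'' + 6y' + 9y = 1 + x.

y = 1/27 + x/9 + C1*exp(-3*x) + C2*x*exp(-3*x)

Characteristic equation r² + 6r + 9 = 0 has discriminant (6)² - 4·(9) = 0, so r = -3 is a repeated root.
Hence y_h = (C1 + C2*x)*exp(-3*x).
For the particular solution try y_p = A0 + A1*x. Substituting and matching coefficients of each power of x gives A0 = 1/27, A1 = 1/9, so y_p = 1/27 + x/9.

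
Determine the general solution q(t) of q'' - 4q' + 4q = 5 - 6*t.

Characteristic equation r² - 4r + 4 = 0 has discriminant (-4)² - 4·(4) = 0, so r = 2 is a repeated root.
Hence q_h = (C1 + C2*t)*exp(2*t).
For the particular solution try q_p = A0 + A1*t. Substituting and matching coefficients of each power of t gives A0 = -1/4, A1 = -3/2, so q_p = -1/4 - 3*t/2.

q = -1/4 - 3*t/2 + C1*exp(2*t) + C2*t*exp(2*t)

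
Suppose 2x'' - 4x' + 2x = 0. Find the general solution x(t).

x = C1*exp(t) + C2*t*exp(t)

Divide through by 2: x'' - 2x' + x = 0.
Characteristic equation r² - 2r + 1 = 0 has discriminant (-2)² - 4·(1) = 0, so r = 1 is a repeated root.
Hence x_h = (C1 + C2*t)*exp(t).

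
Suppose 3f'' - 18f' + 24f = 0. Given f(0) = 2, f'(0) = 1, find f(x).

f = -3*exp(4*x)/2 + 7*exp(2*x)/2

Divide through by 3: f'' - 6f' + 8f = 0.
Characteristic equation r² - 6r + 8 = 0 factors as (r - 2)(r - 4) = 0, so r = 2, 4.
Hence f_h = C1*exp(2*x) + C2*exp(4*x).
Apply the initial conditions: f(0) = C1 + C2 = 2 and f'(0) = 2*C1 + 4*C2 = 1. Solving gives C1 = 7/2, C2 = -3/2.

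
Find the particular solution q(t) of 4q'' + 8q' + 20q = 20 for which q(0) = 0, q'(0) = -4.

q = 1 - cos(2*t)*exp(-t) - 5*exp(-t)*sin(2*t)/2

Divide through by 4: q'' + 2q' + 5q = 5.
Characteristic equation r² + 2r + 5 = 0 has discriminant (2)² - 4·(5) = -16 < 0, so r = -1 ± 2i.
Hence q_h = C1*cos(2*t)*exp(-t) + C2*exp(-t)*sin(2*t).
For the particular solution try q_p = A0. Substituting and matching coefficients of each power of t gives A0 = 1, so q_p = 1.
General solution: q = 1 + C1*cos(2*t)*exp(-t) + C2*exp(-t)*sin(2*t).
Apply the initial conditions: q(0) = 1 + C1 = 0 and q'(0) = -C1 + 2*C2 = -4. Solving gives C1 = -1, C2 = -5/2.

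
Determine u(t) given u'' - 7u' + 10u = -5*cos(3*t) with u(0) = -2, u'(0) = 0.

Characteristic equation r² - 7r + 10 = 0 factors as (r - 5)(r - 2) = 0, so r = 5, 2.
Hence u_h = C1*exp(5*t) + C2*exp(2*t).
Try u_p = A*cos(3*t) + B*sin(3*t). Substituting and equating the coefficients of cos(3t) and sin(3t) gives A = -5/442, B = 105/442, so u_p = -5*cos(3*t)/442 + 105*sin(3*t)/442.
General solution: u = -5*cos(3*t)/442 + 105*sin(3*t)/442 + C1*exp(5*t) + C2*exp(2*t).
Apply the initial conditions: u(0) = -5/442 + C1 + C2 = -2 and u'(0) = 315/442 + 2*C2 + 5*C1 = 0. Solving gives C1 = 37/34, C2 = -40/13.

u = -40*exp(2*t)/13 - 5*cos(3*t)/442 + 37*exp(5*t)/34 + 105*sin(3*t)/442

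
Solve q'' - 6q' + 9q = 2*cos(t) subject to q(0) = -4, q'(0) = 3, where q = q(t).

q = -104*exp(3*t)/25 - 3*sin(t)/25 + 4*cos(t)/25 + 78*t*exp(3*t)/5

Characteristic equation r² - 6r + 9 = 0 has discriminant (-6)² - 4·(9) = 0, so r = 3 is a repeated root.
Hence q_h = (C1 + C2*t)*exp(3*t).
Try q_p = A*cos(t) + B*sin(t). Substituting and equating the coefficients of cos(t) and sin(t) gives A = 4/25, B = -3/25, so q_p = -3*sin(t)/25 + 4*cos(t)/25.
General solution: q = -3*sin(t)/25 + 4*cos(t)/25 + C1*exp(3*t) + C2*t*exp(3*t).
Apply the initial conditions: q(0) = 4/25 + C1 = -4 and q'(0) = -3/25 + C2 + 3*C1 = 3. Solving gives C1 = -104/25, C2 = 78/5.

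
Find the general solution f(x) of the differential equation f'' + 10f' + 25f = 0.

Characteristic equation r² + 10r + 25 = 0 has discriminant (10)² - 4·(25) = 0, so r = -5 is a repeated root.
Hence f_h = (C1 + C2*x)*exp(-5*x).

f = C1*exp(-5*x) + C2*x*exp(-5*x)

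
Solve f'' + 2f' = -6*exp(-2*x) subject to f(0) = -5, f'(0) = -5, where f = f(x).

f = -9 + 4*exp(-2*x) + 3*x*exp(-2*x)

Characteristic equation r² + 2r = 0 factors as (r + 2)r = 0, so r = -2, 0.
Hence f_h = C1*exp(-2*x) + C2.
Since exp(-2*x) solves the homogeneous equation (r = -2 is a root of multiplicity 1), multiply the trial by x. Try f_p = A*x*exp(-2*x). Substituting into the equation and dividing by exp(-2*x) gives A = 3, so f_p = 3*x*exp(-2*x).
General solution: f = C2 + C1*exp(-2*x) + 3*x*exp(-2*x).
Apply the initial conditions: f(0) = C1 + C2 = -5 and f'(0) = 3 - 2*C1 = -5. Solving gives C1 = 4, C2 = -9.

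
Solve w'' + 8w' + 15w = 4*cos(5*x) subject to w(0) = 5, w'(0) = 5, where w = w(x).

Characteristic equation r² + 8r + 15 = 0 factors as (r + 5)(r + 3) = 0, so r = -5, -3.
Hence w_h = C1*exp(-5*x) + C2*exp(-3*x).
Try w_p = A*cos(5*x) + B*sin(5*x). Substituting and equating the coefficients of cos(5x) and sin(5x) gives A = -2/85, B = 8/85, so w_p = -2*cos(5*x)/85 + 8*sin(5*x)/85.
General solution: w = -2*cos(5*x)/85 + 8*sin(5*x)/85 + C1*exp(-5*x) + C2*exp(-3*x).
Apply the initial conditions: w(0) = -2/85 + C1 + C2 = 5 and w'(0) = 8/17 - 5*C1 - 3*C2 = 5. Solving gives C1 = -49/5, C2 = 252/17.

w = -49*exp(-5*x)/5 - 2*cos(5*x)/85 + 8*sin(5*x)/85 + 252*exp(-3*x)/17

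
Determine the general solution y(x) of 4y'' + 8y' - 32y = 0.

y = C1*exp(-4*x) + C2*exp(2*x)

Divide through by 4: y'' + 2y' - 8y = 0.
Characteristic equation r² + 2r - 8 = 0 factors as (r + 4)(r - 2) = 0, so r = -4, 2.
Hence y_h = C1*exp(-4*x) + C2*exp(2*x).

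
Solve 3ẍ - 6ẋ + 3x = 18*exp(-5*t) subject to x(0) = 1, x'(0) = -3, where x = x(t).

Divide through by 3: x'' - 2x' + x = 6*exp(-5*t).
Characteristic equation r² - 2r + 1 = 0 has discriminant (-2)² - 4·(1) = 0, so r = 1 is a repeated root.
Hence x_h = (C1 + C2*t)*exp(t).
Try x_p = A*exp(-5*t). Substituting into the equation and dividing by exp(-5*t) gives A = 1/6, so x_p = exp(-5*t)/6.
General solution: x = exp(-5*t)/6 + C1*exp(t) + C2*t*exp(t).
Apply the initial conditions: x(0) = 1/6 + C1 = 1 and x'(0) = -5/6 + C1 + C2 = -3. Solving gives C1 = 5/6, C2 = -3.

x = exp(-5*t)/6 + 5*exp(t)/6 - 3*t*exp(t)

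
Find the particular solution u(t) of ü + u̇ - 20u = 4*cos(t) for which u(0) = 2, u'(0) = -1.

Characteristic equation r² + r - 20 = 0 factors as (r + 5)(r - 4) = 0, so r = -5, 4.
Hence u_h = C1*exp(-5*t) + C2*exp(4*t).
Try u_p = A*cos(t) + B*sin(t). Substituting and equating the coefficients of cos(t) and sin(t) gives A = -42/221, B = 2/221, so u_p = -42*cos(t)/221 + 2*sin(t)/221.
General solution: u = -42*cos(t)/221 + 2*sin(t)/221 + C1*exp(-5*t) + C2*exp(4*t).
Apply the initial conditions: u(0) = -42/221 + C1 + C2 = 2 and u'(0) = 2/221 - 5*C1 + 4*C2 = -1. Solving gives C1 = 127/117, C2 = 169/153.

u = -42*cos(t)/221 + 2*sin(t)/221 + 127*exp(-5*t)/117 + 169*exp(4*t)/153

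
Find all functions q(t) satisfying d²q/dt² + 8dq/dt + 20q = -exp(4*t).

Characteristic equation r² + 8r + 20 = 0 has discriminant (8)² - 4·(20) = -16 < 0, so r = -4 ± 2i.
Hence q_h = C1*cos(2*t)*exp(-4*t) + C2*exp(-4*t)*sin(2*t).
Try q_p = A*exp(4*t). Substituting into the equation and dividing by exp(4*t) gives A = -1/68, so q_p = -exp(4*t)/68.

q = -exp(4*t)/68 + C1*cos(2*t)*exp(-4*t) + C2*exp(-4*t)*sin(2*t)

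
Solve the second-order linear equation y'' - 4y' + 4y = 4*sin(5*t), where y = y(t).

y = -84*sin(5*t)/841 + 80*cos(5*t)/841 + C1*exp(2*t) + C2*t*exp(2*t)

Characteristic equation r² - 4r + 4 = 0 has discriminant (-4)² - 4·(4) = 0, so r = 2 is a repeated root.
Hence y_h = (C1 + C2*t)*exp(2*t).
Try y_p = A*cos(5*t) + B*sin(5*t). Substituting and equating the coefficients of cos(5t) and sin(5t) gives A = 80/841, B = -84/841, so y_p = -84*sin(5*t)/841 + 80*cos(5*t)/841.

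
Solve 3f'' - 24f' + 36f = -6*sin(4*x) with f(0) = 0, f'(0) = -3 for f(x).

Divide through by 3: f'' - 8f' + 12f = -2*sin(4*x).
Characteristic equation r² - 8r + 12 = 0 factors as (r - 6)(r - 2) = 0, so r = 6, 2.
Hence f_h = C1*exp(6*x) + C2*exp(2*x).
Try f_p = A*cos(4*x) + B*sin(4*x). Substituting and equating the coefficients of cos(4x) and sin(4x) gives A = -4/65, B = 1/130, so f_p = -4*cos(4*x)/65 + sin(4*x)/130.
General solution: f = -4*cos(4*x)/65 + sin(4*x)/130 + C1*exp(6*x) + C2*exp(2*x).
Apply the initial conditions: f(0) = -4/65 + C1 + C2 = 0 and f'(0) = 2/65 + 2*C2 + 6*C1 = -3. Solving gives C1 = -41/52, C2 = 17/20.

f = -41*exp(6*x)/52 - 4*cos(4*x)/65 + sin(4*x)/130 + 17*exp(2*x)/20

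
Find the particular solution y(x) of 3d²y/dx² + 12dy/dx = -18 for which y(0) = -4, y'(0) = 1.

Divide through by 3: y'' + 4y' = -6.
Characteristic equation r² + 4r = 0 factors as (r + 4)r = 0, so r = -4, 0.
Hence y_h = C1*exp(-4*x) + C2.
Since 1 solves the homogeneous equation (r = 0 is a root of multiplicity 1), multiply the trial by x. Try y_p = A*x. Substituting into the equation and dividing by 1 gives A = -3/2, so y_p = -3*x/2.
General solution: y = C2 - 3*x/2 + C1*exp(-4*x).
Apply the initial conditions: y(0) = C1 + C2 = -4 and y'(0) = -3/2 - 4*C1 = 1. Solving gives C1 = -5/8, C2 = -27/8.

y = -27/8 - 5*exp(-4*x)/8 - 3*x/2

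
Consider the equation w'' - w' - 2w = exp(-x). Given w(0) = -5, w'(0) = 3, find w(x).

Characteristic equation r² - r - 2 = 0 factors as (r + 1)(r - 2) = 0, so r = -1, 2.
Hence w_h = C1*exp(-x) + C2*exp(2*x).
Since exp(-x) solves the homogeneous equation (r = -1 is a root of multiplicity 1), multiply the trial by x. Try w_p = A*x*exp(-x). Substituting into the equation and dividing by exp(-x) gives A = -1/3, so w_p = -x*exp(-x)/3.
General solution: w = C1*exp(-x) + C2*exp(2*x) - x*exp(-x)/3.
Apply the initial conditions: w(0) = C1 + C2 = -5 and w'(0) = -1/3 - C1 + 2*C2 = 3. Solving gives C1 = -40/9, C2 = -5/9.

w = -40*exp(-x)/9 - 5*exp(2*x)/9 - x*exp(-x)/3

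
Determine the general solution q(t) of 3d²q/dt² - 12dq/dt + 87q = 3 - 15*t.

q = 9/841 - 5*t/29 + C1*cos(5*t)*exp(2*t) + C2*exp(2*t)*sin(5*t)

Divide through by 3: q'' - 4q' + 29q = 1 - 5*t.
Characteristic equation r² - 4r + 29 = 0 has discriminant (-4)² - 4·(29) = -100 < 0, so r = 2 ± 5i.
Hence q_h = C1*cos(5*t)*exp(2*t) + C2*exp(2*t)*sin(5*t).
For the particular solution try q_p = A0 + A1*t. Substituting and matching coefficients of each power of t gives A0 = 9/841, A1 = -5/29, so q_p = 9/841 - 5*t/29.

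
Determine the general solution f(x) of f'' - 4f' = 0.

f = C2 + C1*exp(4*x)

Characteristic equation r² - 4r = 0 factors as (r - 4)r = 0, so r = 4, 0.
Hence f_h = C1*exp(4*x) + C2.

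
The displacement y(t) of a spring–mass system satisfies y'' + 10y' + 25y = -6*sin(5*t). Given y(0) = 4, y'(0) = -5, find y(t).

Characteristic equation r² + 10r + 25 = 0 has discriminant (10)² - 4·(25) = 0, so r = -5 is a repeated root.
Hence y_h = (C1 + C2*t)*exp(-5*t).
Try y_p = A*cos(5*t) + B*sin(5*t). Substituting and equating the coefficients of cos(5t) and sin(5t) gives A = 3/25, B = 0, so y_p = 3*cos(5*t)/25.
General solution: y = 3*cos(5*t)/25 + C1*exp(-5*t) + C2*t*exp(-5*t).
Apply the initial conditions: y(0) = 3/25 + C1 = 4 and y'(0) = C2 - 5*C1 = -5. Solving gives C1 = 97/25, C2 = 72/5.

y = 3*cos(5*t)/25 + 97*exp(-5*t)/25 + 72*t*exp(-5*t)/5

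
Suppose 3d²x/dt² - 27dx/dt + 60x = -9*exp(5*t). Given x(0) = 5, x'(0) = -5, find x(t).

Divide through by 3: x'' - 9x' + 20x = -3*exp(5*t).
Characteristic equation r² - 9r + 20 = 0 factors as (r - 4)(r - 5) = 0, so r = 4, 5.
Hence x_h = C1*exp(4*t) + C2*exp(5*t).
Since exp(5*t) solves the homogeneous equation (r = 5 is a root of multiplicity 1), multiply the trial by t. Try x_p = A*t*exp(5*t). Substituting into the equation and dividing by exp(5*t) gives A = -3, so x_p = -3*t*exp(5*t).
General solution: x = C1*exp(4*t) + C2*exp(5*t) - 3*t*exp(5*t).
Apply the initial conditions: x(0) = C1 + C2 = 5 and x'(0) = -3 + 4*C1 + 5*C2 = -5. Solving gives C1 = 27, C2 = -22.

x = -22*exp(5*t) + 27*exp(4*t) - 3*t*exp(5*t)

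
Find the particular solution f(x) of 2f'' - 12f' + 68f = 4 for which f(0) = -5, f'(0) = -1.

f = 1/17 - 86*cos(5*x)*exp(3*x)/17 + 241*exp(3*x)*sin(5*x)/85

Divide through by 2: f'' - 6f' + 34f = 2.
Characteristic equation r² - 6r + 34 = 0 has discriminant (-6)² - 4·(34) = -100 < 0, so r = 3 ± 5i.
Hence f_h = C1*cos(5*x)*exp(3*x) + C2*exp(3*x)*sin(5*x).
For the particular solution try f_p = A0. Substituting and matching coefficients of each power of x gives A0 = 1/17, so f_p = 1/17.
General solution: f = 1/17 + C1*cos(5*x)*exp(3*x) + C2*exp(3*x)*sin(5*x).
Apply the initial conditions: f(0) = 1/17 + C1 = -5 and f'(0) = 3*C1 + 5*C2 = -1. Solving gives C1 = -86/17, C2 = 241/85.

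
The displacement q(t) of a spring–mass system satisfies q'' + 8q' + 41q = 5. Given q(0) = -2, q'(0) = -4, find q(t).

Characteristic equation r² + 8r + 41 = 0 has discriminant (8)² - 4·(41) = -100 < 0, so r = -4 ± 5i.
Hence q_h = C1*cos(5*t)*exp(-4*t) + C2*exp(-4*t)*sin(5*t).
For the particular solution try q_p = A0. Substituting and matching coefficients of each power of t gives A0 = 5/41, so q_p = 5/41.
General solution: q = 5/41 + C1*cos(5*t)*exp(-4*t) + C2*exp(-4*t)*sin(5*t).
Apply the initial conditions: q(0) = 5/41 + C1 = -2 and q'(0) = -4*C1 + 5*C2 = -4. Solving gives C1 = -87/41, C2 = -512/205.

q = 5/41 - 512*exp(-4*t)*sin(5*t)/205 - 87*cos(5*t)*exp(-4*t)/41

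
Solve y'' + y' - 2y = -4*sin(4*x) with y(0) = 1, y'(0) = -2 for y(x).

Characteristic equation r² + r - 2 = 0 factors as (r + 2)(r - 1) = 0, so r = -2, 1.
Hence y_h = C1*exp(-2*x) + C2*exp(x).
Try y_p = A*cos(4*x) + B*sin(4*x). Substituting and equating the coefficients of cos(4x) and sin(4x) gives A = 4/85, B = 18/85, so y_p = 4*cos(4*x)/85 + 18*sin(4*x)/85.
General solution: y = 4*cos(4*x)/85 + 18*sin(4*x)/85 + C1*exp(-2*x) + C2*exp(x).
Apply the initial conditions: y(0) = 4/85 + C1 + C2 = 1 and y'(0) = 72/85 + C2 - 2*C1 = -2. Solving gives C1 = 19/15, C2 = -16/51.

y = -16*exp(x)/51 + 4*cos(4*x)/85 + 18*sin(4*x)/85 + 19*exp(-2*x)/15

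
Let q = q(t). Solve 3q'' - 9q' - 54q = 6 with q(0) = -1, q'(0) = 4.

Divide through by 3: q'' - 3q' - 18q = 2.
Characteristic equation r² - 3r - 18 = 0 factors as (r - 6)(r + 3) = 0, so r = 6, -3.
Hence q_h = C1*exp(6*t) + C2*exp(-3*t).
For the particular solution try q_p = A0. Substituting and matching coefficients of each power of t gives A0 = -1/9, so q_p = -1/9.
General solution: q = -1/9 + C1*exp(6*t) + C2*exp(-3*t).
Apply the initial conditions: q(0) = -1/9 + C1 + C2 = -1 and q'(0) = -3*C2 + 6*C1 = 4. Solving gives C1 = 4/27, C2 = -28/27.

q = -1/9 - 28*exp(-3*t)/27 + 4*exp(6*t)/27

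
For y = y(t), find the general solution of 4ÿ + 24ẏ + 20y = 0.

Divide through by 4: y'' + 6y' + 5y = 0.
Characteristic equation r² + 6r + 5 = 0 factors as (r + 1)(r + 5) = 0, so r = -1, -5.
Hence y_h = C1*exp(-t) + C2*exp(-5*t).

y = C1*exp(-t) + C2*exp(-5*t)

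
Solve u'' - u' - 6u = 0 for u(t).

Characteristic equation r² - r - 6 = 0 factors as (r + 2)(r - 3) = 0, so r = -2, 3.
Hence u_h = C1*exp(-2*t) + C2*exp(3*t).

u = C1*exp(-2*t) + C2*exp(3*t)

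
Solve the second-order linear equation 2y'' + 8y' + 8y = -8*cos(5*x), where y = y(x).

y = -80*sin(5*x)/841 + 84*cos(5*x)/841 + C1*exp(-2*x) + C2*x*exp(-2*x)

Divide through by 2: y'' + 4y' + 4y = -4*cos(5*x).
Characteristic equation r² + 4r + 4 = 0 has discriminant (4)² - 4·(4) = 0, so r = -2 is a repeated root.
Hence y_h = (C1 + C2*x)*exp(-2*x).
Try y_p = A*cos(5*x) + B*sin(5*x). Substituting and equating the coefficients of cos(5x) and sin(5x) gives A = 84/841, B = -80/841, so y_p = -80*sin(5*x)/841 + 84*cos(5*x)/841.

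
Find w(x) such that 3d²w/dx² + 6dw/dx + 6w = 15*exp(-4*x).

Divide through by 3: w'' + 2w' + 2w = 5*exp(-4*x).
Characteristic equation r² + 2r + 2 = 0 has discriminant (2)² - 4·(2) = -4 < 0, so r = -1 ± i.
Hence w_h = C1*cos(x)*exp(-x) + C2*exp(-x)*sin(x).
Try w_p = A*exp(-4*x). Substituting into the equation and dividing by exp(-4*x) gives A = 1/2, so w_p = exp(-4*x)/2.

w = exp(-4*x)/2 + C1*cos(x)*exp(-x) + C2*exp(-x)*sin(x)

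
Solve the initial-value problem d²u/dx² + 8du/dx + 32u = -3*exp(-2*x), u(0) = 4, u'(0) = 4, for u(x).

u = -3*exp(-2*x)/20 + 83*cos(4*x)*exp(-4*x)/20 + 203*exp(-4*x)*sin(4*x)/40

Characteristic equation r² + 8r + 32 = 0 has discriminant (8)² - 4·(32) = -64 < 0, so r = -4 ± 4i.
Hence u_h = C1*cos(4*x)*exp(-4*x) + C2*exp(-4*x)*sin(4*x).
Try u_p = A*exp(-2*x). Substituting into the equation and dividing by exp(-2*x) gives A = -3/20, so u_p = -3*exp(-2*x)/20.
General solution: u = -3*exp(-2*x)/20 + C1*cos(4*x)*exp(-4*x) + C2*exp(-4*x)*sin(4*x).
Apply the initial conditions: u(0) = -3/20 + C1 = 4 and u'(0) = 3/10 - 4*C1 + 4*C2 = 4. Solving gives C1 = 83/20, C2 = 203/40.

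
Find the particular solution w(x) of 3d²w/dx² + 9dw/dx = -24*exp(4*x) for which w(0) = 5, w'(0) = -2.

Divide through by 3: w'' + 3w' = -8*exp(4*x).
Characteristic equation r² + 3r = 0 factors as (r + 3)r = 0, so r = -3, 0.
Hence w_h = C1*exp(-3*x) + C2.
Try w_p = A*exp(4*x). Substituting into the equation and dividing by exp(4*x) gives A = -2/7, so w_p = -2*exp(4*x)/7.
General solution: w = C2 - 2*exp(4*x)/7 + C1*exp(-3*x).
Apply the initial conditions: w(0) = -2/7 + C1 + C2 = 5 and w'(0) = -8/7 - 3*C1 = -2. Solving gives C1 = 2/7, C2 = 5.

w = 5 - 2*exp(4*x)/7 + 2*exp(-3*x)/7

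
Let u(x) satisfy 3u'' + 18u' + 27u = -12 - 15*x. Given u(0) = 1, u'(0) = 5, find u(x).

Divide through by 3: u'' + 6u' + 9u = -4 - 5*x.
Characteristic equation r² + 6r + 9 = 0 has discriminant (6)² - 4·(9) = 0, so r = -3 is a repeated root.
Hence u_h = (C1 + C2*x)*exp(-3*x).
For the particular solution try u_p = A0 + A1*x. Substituting and matching coefficients of each power of x gives A0 = -2/27, A1 = -5/9, so u_p = -2/27 - 5*x/9.
General solution: u = -2/27 - 5*x/9 + C1*exp(-3*x) + C2*x*exp(-3*x).
Apply the initial conditions: u(0) = -2/27 + C1 = 1 and u'(0) = -5/9 + C2 - 3*C1 = 5. Solving gives C1 = 29/27, C2 = 79/9.

u = -2/27 - 5*x/9 + 29*exp(-3*x)/27 + 79*x*exp(-3*x)/9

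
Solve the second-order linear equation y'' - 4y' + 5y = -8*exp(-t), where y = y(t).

y = -4*exp(-t)/5 + C1*cos(t)*exp(2*t) + C2*exp(2*t)*sin(t)

Characteristic equation r² - 4r + 5 = 0 has discriminant (-4)² - 4·(5) = -4 < 0, so r = 2 ± i.
Hence y_h = C1*cos(t)*exp(2*t) + C2*exp(2*t)*sin(t).
Try y_p = A*exp(-t). Substituting into the equation and dividing by exp(-t) gives A = -4/5, so y_p = -4*exp(-t)/5.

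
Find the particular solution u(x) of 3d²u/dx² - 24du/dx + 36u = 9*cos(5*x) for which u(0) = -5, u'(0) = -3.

Divide through by 3: u'' - 8u' + 12u = 3*cos(5*x).
Characteristic equation r² - 8r + 12 = 0 factors as (r - 2)(r - 6) = 0, so r = 2, 6.
Hence u_h = C1*exp(2*x) + C2*exp(6*x).
Try u_p = A*cos(5*x) + B*sin(5*x). Substituting and equating the coefficients of cos(5x) and sin(5x) gives A = -39/1769, B = -120/1769, so u_p = -120*sin(5*x)/1769 - 39*cos(5*x)/1769.
General solution: u = -120*sin(5*x)/1769 - 39*cos(5*x)/1769 + C1*exp(2*x) + C2*exp(6*x).
Apply the initial conditions: u(0) = -39/1769 + C1 + C2 = -5 and u'(0) = -600/1769 + 2*C1 + 6*C2 = -3. Solving gives C1 = -789/116, C2 = 445/244.

u = -789*exp(2*x)/116 - 120*sin(5*x)/1769 - 39*cos(5*x)/1769 + 445*exp(6*x)/244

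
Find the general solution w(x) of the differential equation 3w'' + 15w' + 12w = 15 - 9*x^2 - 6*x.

Divide through by 3: w'' + 5w' + 4w = 5 - 3*x^2 - 2*x.
Characteristic equation r² + 5r + 4 = 0 factors as (r + 1)(r + 4) = 0, so r = -1, -4.
Hence w_h = C1*exp(-x) + C2*exp(-4*x).
For the particular solution try w_p = A0 + A1*x + A2*x^2. Substituting and matching coefficients of each power of x gives A0 = -3/32, A1 = 11/8, A2 = -3/4, so w_p = -3/32 - 3*x^2/4 + 11*x/8.

w = -3/32 - 3*x**2/4 + 11*x/8 + C1*exp(-x) + C2*exp(-4*x)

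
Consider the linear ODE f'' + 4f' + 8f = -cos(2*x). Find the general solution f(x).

Characteristic equation r² + 4r + 8 = 0 has discriminant (4)² - 4·(8) = -16 < 0, so r = -2 ± 2i.
Hence f_h = C1*cos(2*x)*exp(-2*x) + C2*exp(-2*x)*sin(2*x).
Try f_p = A*cos(2*x) + B*sin(2*x). Substituting and equating the coefficients of cos(2x) and sin(2x) gives A = -1/20, B = -1/10, so f_p = -sin(2*x)/10 - cos(2*x)/20.

f = -sin(2*x)/10 - cos(2*x)/20 + C1*cos(2*x)*exp(-2*x) + C2*exp(-2*x)*sin(2*x)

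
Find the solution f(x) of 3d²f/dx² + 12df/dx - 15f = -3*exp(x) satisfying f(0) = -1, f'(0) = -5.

f = -59*exp(x)/36 + 23*exp(-5*x)/36 - x*exp(x)/6

Divide through by 3: f'' + 4f' - 5f = -exp(x).
Characteristic equation r² + 4r - 5 = 0 factors as (r - 1)(r + 5) = 0, so r = 1, -5.
Hence f_h = C1*exp(x) + C2*exp(-5*x).
Since exp(x) solves the homogeneous equation (r = 1 is a root of multiplicity 1), multiply the trial by x. Try f_p = A*x*exp(x). Substituting into the equation and dividing by exp(x) gives A = -1/6, so f_p = -x*exp(x)/6.
General solution: f = C1*exp(x) + C2*exp(-5*x) - x*exp(x)/6.
Apply the initial conditions: f(0) = C1 + C2 = -1 and f'(0) = -1/6 + C1 - 5*C2 = -5. Solving gives C1 = -59/36, C2 = 23/36.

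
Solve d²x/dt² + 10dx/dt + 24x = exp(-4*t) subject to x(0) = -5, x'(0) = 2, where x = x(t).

x = -57*exp(-4*t)/4 + 37*exp(-6*t)/4 + t*exp(-4*t)/2

Characteristic equation r² + 10r + 24 = 0 factors as (r + 6)(r + 4) = 0, so r = -6, -4.
Hence x_h = C1*exp(-6*t) + C2*exp(-4*t).
Since exp(-4*t) solves the homogeneous equation (r = -4 is a root of multiplicity 1), multiply the trial by t. Try x_p = A*t*exp(-4*t). Substituting into the equation and dividing by exp(-4*t) gives A = 1/2, so x_p = t*exp(-4*t)/2.
General solution: x = C1*exp(-6*t) + C2*exp(-4*t) + t*exp(-4*t)/2.
Apply the initial conditions: x(0) = C1 + C2 = -5 and x'(0) = 1/2 - 6*C1 - 4*C2 = 2. Solving gives C1 = 37/4, C2 = -57/4.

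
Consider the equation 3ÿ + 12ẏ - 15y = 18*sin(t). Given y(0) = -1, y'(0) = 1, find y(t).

Divide through by 3: y'' + 4y' - 5y = 6*sin(t).
Characteristic equation r² + 4r - 5 = 0 factors as (r - 1)(r + 5) = 0, so r = 1, -5.
Hence y_h = C1*exp(t) + C2*exp(-5*t).
Try y_p = A*cos(t) + B*sin(t). Substituting and equating the coefficients of cos(t) and sin(t) gives A = -6/13, B = -9/13, so y_p = -9*sin(t)/13 - 6*cos(t)/13.
General solution: y = -9*sin(t)/13 - 6*cos(t)/13 + C1*exp(t) + C2*exp(-5*t).
Apply the initial conditions: y(0) = -6/13 + C1 + C2 = -1 and y'(0) = -9/13 + C1 - 5*C2 = 1. Solving gives C1 = -1/6, C2 = -29/78.

y = -29*exp(-5*t)/78 - 9*sin(t)/13 - 6*cos(t)/13 - exp(t)/6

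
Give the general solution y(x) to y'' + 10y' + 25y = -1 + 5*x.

Characteristic equation r² + 10r + 25 = 0 has discriminant (10)² - 4·(25) = 0, so r = -5 is a repeated root.
Hence y_h = (C1 + C2*x)*exp(-5*x).
For the particular solution try y_p = A0 + A1*x. Substituting and matching coefficients of each power of x gives A0 = -3/25, A1 = 1/5, so y_p = -3/25 + x/5.

y = -3/25 + x/5 + C1*exp(-5*x) + C2*x*exp(-5*x)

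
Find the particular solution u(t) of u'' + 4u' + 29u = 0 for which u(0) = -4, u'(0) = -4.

u = -4*cos(5*t)*exp(-2*t) - 12*exp(-2*t)*sin(5*t)/5

Characteristic equation r² + 4r + 29 = 0 has discriminant (4)² - 4·(29) = -100 < 0, so r = -2 ± 5i.
Hence u_h = C1*cos(5*t)*exp(-2*t) + C2*exp(-2*t)*sin(5*t).
Apply the initial conditions: u(0) = C1 = -4 and u'(0) = -2*C1 + 5*C2 = -4. Solving gives C1 = -4, C2 = -12/5.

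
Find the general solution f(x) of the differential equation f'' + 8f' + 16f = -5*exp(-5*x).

Characteristic equation r² + 8r + 16 = 0 has discriminant (8)² - 4·(16) = 0, so r = -4 is a repeated root.
Hence f_h = (C1 + C2*x)*exp(-4*x).
Try f_p = A*exp(-5*x). Substituting into the equation and dividing by exp(-5*x) gives A = -5, so f_p = -5*exp(-5*x).

f = -5*exp(-5*x) + C1*exp(-4*x) + C2*x*exp(-4*x)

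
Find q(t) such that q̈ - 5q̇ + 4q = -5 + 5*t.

Characteristic equation r² - 5r + 4 = 0 factors as (r - 1)(r - 4) = 0, so r = 1, 4.
Hence q_h = C1*exp(t) + C2*exp(4*t).
For the particular solution try q_p = A0 + A1*t. Substituting and matching coefficients of each power of t gives A0 = 5/16, A1 = 5/4, so q_p = 5/16 + 5*t/4.

q = 5/16 + 5*t/4 + C1*exp(t) + C2*exp(4*t)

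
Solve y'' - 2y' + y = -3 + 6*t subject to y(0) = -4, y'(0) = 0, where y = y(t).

Characteristic equation r² - 2r + 1 = 0 has discriminant (-2)² - 4·(1) = 0, so r = 1 is a repeated root.
Hence y_h = (C1 + C2*t)*exp(t).
For the particular solution try y_p = A0 + A1*t. Substituting and matching coefficients of each power of t gives A0 = 9, A1 = 6, so y_p = 9 + 6*t.
General solution: y = 9 + 6*t + C1*exp(t) + C2*t*exp(t).
Apply the initial conditions: y(0) = 9 + C1 = -4 and y'(0) = 6 + C1 + C2 = 0. Solving gives C1 = -13, C2 = 7.

y = 9 - 13*exp(t) + 6*t + 7*t*exp(t)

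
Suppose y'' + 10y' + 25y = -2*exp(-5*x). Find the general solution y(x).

Characteristic equation r² + 10r + 25 = 0 has discriminant (10)² - 4·(25) = 0, so r = -5 is a repeated root.
Hence y_h = (C1 + C2*x)*exp(-5*x).
Since exp(-5*x) solves the homogeneous equation (r = -5 is a root of multiplicity 2), multiply the trial by x^2. Try y_p = A*x^2*exp(-5*x). Substituting into the equation and dividing by exp(-5*x) gives A = -1, so y_p = -x^2*exp(-5*x).

y = C1*exp(-5*x) - x**2*exp(-5*x) + C2*x*exp(-5*x)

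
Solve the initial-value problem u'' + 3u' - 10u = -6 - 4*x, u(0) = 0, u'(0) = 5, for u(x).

u = 18/25 - 151*exp(-5*x)/175 + exp(2*x)/7 + 2*x/5

Characteristic equation r² + 3r - 10 = 0 factors as (r - 2)(r + 5) = 0, so r = 2, -5.
Hence u_h = C1*exp(2*x) + C2*exp(-5*x).
For the particular solution try u_p = A0 + A1*x. Substituting and matching coefficients of each power of x gives A0 = 18/25, A1 = 2/5, so u_p = 18/25 + 2*x/5.
General solution: u = 18/25 + 2*x/5 + C1*exp(2*x) + C2*exp(-5*x).
Apply the initial conditions: u(0) = 18/25 + C1 + C2 = 0 and u'(0) = 2/5 - 5*C2 + 2*C1 = 5. Solving gives C1 = 1/7, C2 = -151/175.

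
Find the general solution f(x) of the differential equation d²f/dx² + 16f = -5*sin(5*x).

Characteristic equation r² + 16 = 0 has discriminant (0)² - 4·(16) = -64 < 0, so r = ± 4i.
Hence f_h = C1*cos(4*x) + C2*sin(4*x).
Try f_p = A*cos(5*x) + B*sin(5*x). Substituting and equating the coefficients of cos(5x) and sin(5x) gives A = 0, B = 5/9, so f_p = 5*sin(5*x)/9.

f = 5*sin(5*x)/9 + C1*cos(4*x) + C2*sin(4*x)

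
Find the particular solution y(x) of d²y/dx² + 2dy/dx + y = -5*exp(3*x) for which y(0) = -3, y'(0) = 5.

y = -43*exp(-x)/16 - 5*exp(3*x)/16 + 13*x*exp(-x)/4

Characteristic equation r² + 2r + 1 = 0 has discriminant (2)² - 4·(1) = 0, so r = -1 is a repeated root.
Hence y_h = (C1 + C2*x)*exp(-x).
Try y_p = A*exp(3*x). Substituting into the equation and dividing by exp(3*x) gives A = -5/16, so y_p = -5*exp(3*x)/16.
General solution: y = -5*exp(3*x)/16 + C1*exp(-x) + C2*x*exp(-x).
Apply the initial conditions: y(0) = -5/16 + C1 = -3 and y'(0) = -15/16 + C2 - C1 = 5. Solving gives C1 = -43/16, C2 = 13/4.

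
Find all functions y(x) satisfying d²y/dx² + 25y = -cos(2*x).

Characteristic equation r² + 25 = 0 has discriminant (0)² - 4·(25) = -100 < 0, so r = ± 5i.
Hence y_h = C1*cos(5*x) + C2*sin(5*x).
Try y_p = A*cos(2*x) + B*sin(2*x). Substituting and equating the coefficients of cos(2x) and sin(2x) gives A = -1/21, B = 0, so y_p = -cos(2*x)/21.

y = -cos(2*x)/21 + C1*cos(5*x) + C2*sin(5*x)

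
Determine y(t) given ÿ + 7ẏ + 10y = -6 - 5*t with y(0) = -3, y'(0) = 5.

y = -1/4 - 11*exp(-2*t)/4 - t/2

Characteristic equation r² + 7r + 10 = 0 factors as (r + 2)(r + 5) = 0, so r = -2, -5.
Hence y_h = C1*exp(-2*t) + C2*exp(-5*t).
For the particular solution try y_p = A0 + A1*t. Substituting and matching coefficients of each power of t gives A0 = -1/4, A1 = -1/2, so y_p = -1/4 - t/2.
General solution: y = -1/4 - t/2 + C1*exp(-2*t) + C2*exp(-5*t).
Apply the initial conditions: y(0) = -1/4 + C1 + C2 = -3 and y'(0) = -1/2 - 5*C2 - 2*C1 = 5. Solving gives C1 = -11/4, C2 = 0.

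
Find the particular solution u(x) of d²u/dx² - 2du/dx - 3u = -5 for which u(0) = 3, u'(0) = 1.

Characteristic equation r² - 2r - 3 = 0 factors as (r - 3)(r + 1) = 0, so r = 3, -1.
Hence u_h = C1*exp(3*x) + C2*exp(-x).
For the particular solution try u_p = A0. Substituting and matching coefficients of each power of x gives A0 = 5/3, so u_p = 5/3.
General solution: u = 5/3 + C1*exp(3*x) + C2*exp(-x).
Apply the initial conditions: u(0) = 5/3 + C1 + C2 = 3 and u'(0) = -C2 + 3*C1 = 1. Solving gives C1 = 7/12, C2 = 3/4.

u = 5/3 + 3*exp(-x)/4 + 7*exp(3*x)/12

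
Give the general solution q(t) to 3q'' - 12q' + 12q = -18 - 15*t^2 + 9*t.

q = -21/8 - 7*t/4 - 5*t**2/4 + C1*exp(2*t) + C2*t*exp(2*t)

Divide through by 3: q'' - 4q' + 4q = -6 - 5*t^2 + 3*t.
Characteristic equation r² - 4r + 4 = 0 has discriminant (-4)² - 4·(4) = 0, so r = 2 is a repeated root.
Hence q_h = (C1 + C2*t)*exp(2*t).
For the particular solution try q_p = A0 + A1*t + A2*t^2. Substituting and matching coefficients of each power of t gives A0 = -21/8, A1 = -7/4, A2 = -5/4, so q_p = -21/8 - 7*t/4 - 5*t^2/4.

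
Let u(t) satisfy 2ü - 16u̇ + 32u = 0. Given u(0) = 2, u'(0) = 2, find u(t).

u = 2*exp(4*t) - 6*t*exp(4*t)

Divide through by 2: u'' - 8u' + 16u = 0.
Characteristic equation r² - 8r + 16 = 0 has discriminant (-8)² - 4·(16) = 0, so r = 4 is a repeated root.
Hence u_h = (C1 + C2*t)*exp(4*t).
Apply the initial conditions: u(0) = C1 = 2 and u'(0) = C2 + 4*C1 = 2. Solving gives C1 = 2, C2 = -6.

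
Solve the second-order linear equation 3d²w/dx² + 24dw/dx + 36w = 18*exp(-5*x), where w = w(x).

Divide through by 3: w'' + 8w' + 12w = 6*exp(-5*x).
Characteristic equation r² + 8r + 12 = 0 factors as (r + 6)(r + 2) = 0, so r = -6, -2.
Hence w_h = C1*exp(-6*x) + C2*exp(-2*x).
Try w_p = A*exp(-5*x). Substituting into the equation and dividing by exp(-5*x) gives A = -2, so w_p = -2*exp(-5*x).

w = -2*exp(-5*x) + C1*exp(-6*x) + C2*exp(-2*x)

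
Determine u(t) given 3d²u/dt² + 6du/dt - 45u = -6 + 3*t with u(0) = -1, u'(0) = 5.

Divide through by 3: u'' + 2u' - 15u = -2 + t.
Characteristic equation r² + 2r - 15 = 0 factors as (r + 5)(r - 3) = 0, so r = -5, 3.
Hence u_h = C1*exp(-5*t) + C2*exp(3*t).
For the particular solution try u_p = A0 + A1*t. Substituting and matching coefficients of each power of t gives A0 = 28/225, A1 = -1/15, so u_p = 28/225 - t/15.
General solution: u = 28/225 - t/15 + C1*exp(-5*t) + C2*exp(3*t).
Apply the initial conditions: u(0) = 28/225 + C1 + C2 = -1 and u'(0) = -1/15 - 5*C1 + 3*C2 = 5. Solving gives C1 = -211/200, C2 = -5/72.

u = 28/225 - 211*exp(-5*t)/200 - 5*exp(3*t)/72 - t/15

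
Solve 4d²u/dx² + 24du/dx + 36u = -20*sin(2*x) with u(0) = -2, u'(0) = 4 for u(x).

Divide through by 4: u'' + 6u' + 9u = -5*sin(2*x).
Characteristic equation r² + 6r + 9 = 0 has discriminant (6)² - 4·(9) = 0, so r = -3 is a repeated root.
Hence u_h = (C1 + C2*x)*exp(-3*x).
Try u_p = A*cos(2*x) + B*sin(2*x). Substituting and equating the coefficients of cos(2x) and sin(2x) gives A = 60/169, B = -25/169, so u_p = -25*sin(2*x)/169 + 60*cos(2*x)/169.
General solution: u = -25*sin(2*x)/169 + 60*cos(2*x)/169 + C1*exp(-3*x) + C2*x*exp(-3*x).
Apply the initial conditions: u(0) = 60/169 + C1 = -2 and u'(0) = -50/169 + C2 - 3*C1 = 4. Solving gives C1 = -398/169, C2 = -36/13.

u = -398*exp(-3*x)/169 - 25*sin(2*x)/169 + 60*cos(2*x)/169 - 36*x*exp(-3*x)/13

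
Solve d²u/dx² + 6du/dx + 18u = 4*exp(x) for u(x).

u = 4*exp(x)/25 + C1*cos(3*x)*exp(-3*x) + C2*exp(-3*x)*sin(3*x)

Characteristic equation r² + 6r + 18 = 0 has discriminant (6)² - 4·(18) = -36 < 0, so r = -3 ± 3i.
Hence u_h = C1*cos(3*x)*exp(-3*x) + C2*exp(-3*x)*sin(3*x).
Try u_p = A*exp(x). Substituting into the equation and dividing by exp(x) gives A = 4/25, so u_p = 4*exp(x)/25.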